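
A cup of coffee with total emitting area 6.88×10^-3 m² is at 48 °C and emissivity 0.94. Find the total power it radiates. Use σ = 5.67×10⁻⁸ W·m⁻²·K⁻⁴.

P ≈ 3.89 W

48 °C = 321 K.
P = εσAT⁴ = 0.94 × 5.67×10⁻⁸ × 6.88×10^-3 × (321)⁴ = 0.94 × 5.67×10⁻⁸ × 6.88×10^-3 × 1.06×10^10.
P = 3.89 W.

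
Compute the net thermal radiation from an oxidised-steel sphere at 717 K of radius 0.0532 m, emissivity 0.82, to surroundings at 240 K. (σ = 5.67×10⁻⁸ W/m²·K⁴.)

Q ≈ 432 W

A = 4πr² = 4π × (0.0532)² = 0.0356 m².
Q = εσA(T⁴ − T_s⁴). T⁴ − T_s⁴ = (717)⁴ − (240)⁴ = 2.64×10^11 − 3.32×10^9 = 2.61×10^11 K⁴.
Q = 0.82 × 5.67×10⁻⁸ × 0.0356 × 2.61×10^11 = 432 W.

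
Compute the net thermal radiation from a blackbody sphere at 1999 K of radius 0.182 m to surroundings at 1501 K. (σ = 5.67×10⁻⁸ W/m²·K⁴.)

Q ≈ 2.57×10^5 W

A = 4πr² = 4π × (0.182)² = 0.416 m².
Q = σA(T⁴ − T_s⁴). T⁴ − T_s⁴ = (1999)⁴ − (1501)⁴ = 1.60×10^13 − 5.08×10^12 = 1.09×10^13 K⁴.
Q = 5.67×10⁻⁸ × 0.416 × 1.09×10^13 = 2.57×10^5 W.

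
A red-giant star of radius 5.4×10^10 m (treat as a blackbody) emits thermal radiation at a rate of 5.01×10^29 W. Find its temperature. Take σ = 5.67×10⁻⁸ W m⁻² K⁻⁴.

T ≈ 3940 K

A = 4πr² = 4π × (5.4×10^10)² = 3.66×10^22 m².
From P = σAT⁴, T = (P / σA)^(1/4) = (5.01×10^29 / (5.67×10⁻⁸ × 3.66×10^22))^(1/4).
T = (2.41×10^14)^(1/4) = 3940 K.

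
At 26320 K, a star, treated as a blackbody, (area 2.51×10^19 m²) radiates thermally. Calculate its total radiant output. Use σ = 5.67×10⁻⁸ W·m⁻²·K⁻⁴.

P ≈ 6.83×10^29 W

P = σAT⁴ = 5.67×10⁻⁸ × 2.51×10^19 × (26320)⁴ = 5.67×10⁻⁸ × 2.51×10^19 × 4.80×10^17.
P = 6.83×10^29 W.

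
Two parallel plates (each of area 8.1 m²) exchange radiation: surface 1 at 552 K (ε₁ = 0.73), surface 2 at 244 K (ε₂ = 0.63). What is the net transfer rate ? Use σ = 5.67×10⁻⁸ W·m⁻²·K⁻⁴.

Q ≈ 21000 W

For two large parallel gray plates, q = σ(T₁⁴ − T₂⁴) / (1/ε₁ + 1/ε₂ − 1).
1/ε₁ + 1/ε₂ − 1 = 1/0.73 + 1/0.63 − 1 = 1.957.
T₁⁴ − T₂⁴ = 9.28×10^10 − 3.54×10^9 = 8.93×10^10 K⁴.
q = 5.67×10⁻⁸ × 8.93×10^10 / 1.957 = 2590 W/m².
Q = q·A = 2590 × 8.1 = 21000 W.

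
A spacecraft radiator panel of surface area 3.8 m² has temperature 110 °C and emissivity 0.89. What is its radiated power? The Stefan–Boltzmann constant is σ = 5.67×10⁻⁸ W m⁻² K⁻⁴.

110 °C = 383 K.
Stefan–Boltzmann: P = εσAT⁴ = 0.89 × 5.67×10⁻⁸ × 3.80 × (383)⁴ = 0.89 × 5.67×10⁻⁸ × 3.80 × 2.15×10^10.
P = 4130 W.

P ≈ 4130 W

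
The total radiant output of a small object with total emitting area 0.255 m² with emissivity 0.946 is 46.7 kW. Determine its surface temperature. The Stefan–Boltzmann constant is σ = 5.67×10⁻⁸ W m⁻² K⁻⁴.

T ≈ 1360 K

From P = εσAT⁴, T = (P / εσA)^(1/4) = (46700 / (0.946 × 5.67×10⁻⁸ × 0.255))^(1/4).
T = (3.41×10^12)^(1/4) = 1360 K.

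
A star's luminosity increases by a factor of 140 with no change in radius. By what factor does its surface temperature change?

P ∝ T⁴ ⇒ T ∝ P^(1/4), so T scales by (140)^(1/4) = 3.44.

factor ≈ 3.44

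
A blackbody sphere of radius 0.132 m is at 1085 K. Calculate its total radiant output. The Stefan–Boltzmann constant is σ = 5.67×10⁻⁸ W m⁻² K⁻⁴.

P ≈ 17200 W

A = 4πr² = 4π × (0.132)² = 0.219 m².
P = σAT⁴ = 5.67×10⁻⁸ × 0.219 × (1085)⁴ = 5.67×10⁻⁸ × 0.219 × 1.39×10^12.
P = 17200 W.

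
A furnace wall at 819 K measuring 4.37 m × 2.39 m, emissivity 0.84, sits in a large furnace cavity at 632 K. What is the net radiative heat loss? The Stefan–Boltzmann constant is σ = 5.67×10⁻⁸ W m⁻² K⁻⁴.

A = 4.37 × 2.39 = 10.4 m².
Q = εσA(T⁴ − T_s⁴). T⁴ − T_s⁴ = (819)⁴ − (632)⁴ = 4.50×10^11 − 1.60×10^11 = 2.90×10^11 K⁴.
Q = 0.84 × 5.67×10⁻⁸ × 10.4 × 2.90×10^11 = 1.44×10^5 W.

Q ≈ 1.44×10^5 W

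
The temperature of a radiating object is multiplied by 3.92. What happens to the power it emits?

P ∝ T⁴, so the power scales as (3.92)⁴ = 236.

factor ≈ 236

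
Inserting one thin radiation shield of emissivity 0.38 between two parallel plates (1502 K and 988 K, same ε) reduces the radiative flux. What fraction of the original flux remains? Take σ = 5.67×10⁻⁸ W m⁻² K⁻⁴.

With N identical shields there are N+1 = 2 gaps in series, each with the same radiative resistance, so the flux falls to 1/(N+1) of its unshielded value.

ratio ≈ 0.500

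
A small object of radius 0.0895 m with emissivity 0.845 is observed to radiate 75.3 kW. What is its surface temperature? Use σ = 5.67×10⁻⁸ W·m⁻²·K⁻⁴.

A = 4πr² = 4π × (0.0895)² = 0.101 m².
From P = εσAT⁴, T = (P / εσA)^(1/4) = (75300 / (0.845 × 5.67×10⁻⁸ × 0.101))^(1/4).
T = (1.56×10^13)^(1/4) = 1990 K.

T ≈ 1990 K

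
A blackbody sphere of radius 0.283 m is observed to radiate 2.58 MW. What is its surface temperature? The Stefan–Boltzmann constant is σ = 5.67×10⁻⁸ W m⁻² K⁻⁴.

A = 4πr² = 4π × (0.283)² = 1.01 m².
From P = σAT⁴, T = (P / σA)^(1/4) = (2.58×10^6 / (5.67×10⁻⁸ × 1.01))^(1/4).
T = (4.52×10^13)^(1/4) = 2590 K.

T ≈ 2590 K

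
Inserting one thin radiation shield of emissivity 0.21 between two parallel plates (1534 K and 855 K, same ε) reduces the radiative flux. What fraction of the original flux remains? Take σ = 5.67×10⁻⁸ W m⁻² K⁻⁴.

ratio ≈ 0.500

With N identical shields there are N+1 = 2 gaps in series, each with the same radiative resistance, so the flux falls to 1/(N+1) of its unshielded value.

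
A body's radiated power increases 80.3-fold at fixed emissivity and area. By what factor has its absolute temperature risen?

P ∝ T⁴ ⇒ T ∝ P^(1/4), so T scales by (80.3)^(1/4) = 2.99.

factor ≈ 2.99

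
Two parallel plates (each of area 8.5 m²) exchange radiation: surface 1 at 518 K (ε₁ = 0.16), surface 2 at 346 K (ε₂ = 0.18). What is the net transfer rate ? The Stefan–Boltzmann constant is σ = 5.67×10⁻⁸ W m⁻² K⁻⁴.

For two large parallel gray plates, q = σ(T₁⁴ − T₂⁴) / (1/ε₁ + 1/ε₂ − 1).
1/ε₁ + 1/ε₂ − 1 = 1/0.16 + 1/0.18 − 1 = 10.81.
T₁⁴ − T₂⁴ = 7.20×10^10 − 1.43×10^10 = 5.77×10^10 K⁴.
q = 5.67×10⁻⁸ × 5.77×10^10 / 10.81 = 303 W/m².
Q = q·A = 303 × 8.5 = 2570 W.

Q ≈ 2570 W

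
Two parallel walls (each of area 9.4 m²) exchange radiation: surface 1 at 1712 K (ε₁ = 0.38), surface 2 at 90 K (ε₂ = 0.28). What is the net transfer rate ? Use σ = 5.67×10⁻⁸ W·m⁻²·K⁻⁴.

Q ≈ 8.80×10^5 W

For two large parallel gray plates, q = σ(T₁⁴ − T₂⁴) / (1/ε₁ + 1/ε₂ − 1).
1/ε₁ + 1/ε₂ − 1 = 1/0.38 + 1/0.28 − 1 = 5.203.
T₁⁴ − T₂⁴ = 8.59×10^12 − 6.56×10^7 = 8.59×10^12 K⁴.
q = 5.67×10⁻⁸ × 8.59×10^12 / 5.203 = 93600 W/m².
Q = q·A = 93600 × 9.4 = 8.80×10^5 W.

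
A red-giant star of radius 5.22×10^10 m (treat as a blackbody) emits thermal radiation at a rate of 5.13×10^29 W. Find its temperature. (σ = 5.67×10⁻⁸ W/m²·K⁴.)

A = 4πr² = 4π × (5.22×10^10)² = 3.42×10^22 m².
From P = σAT⁴, T = (P / σA)^(1/4) = (5.13×10^29 / (5.67×10⁻⁸ × 3.42×10^22))^(1/4).
T = (2.64×10^14)^(1/4) = 4030 K.

T ≈ 4030 K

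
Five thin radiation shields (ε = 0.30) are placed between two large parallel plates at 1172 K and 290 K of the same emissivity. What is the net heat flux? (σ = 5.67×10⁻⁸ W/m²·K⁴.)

Each of the 6 gaps contributes resistance (2/ε − 1) = 2/0.30 − 1 = 5.667; total = 34.00.
q = σ(T₁⁴ − T₂⁴) / 34.00 = 5.67×10⁻⁸ × 1.88×10^12 / 34.00 = 3130 W/m².

q ≈ 3130 W/m²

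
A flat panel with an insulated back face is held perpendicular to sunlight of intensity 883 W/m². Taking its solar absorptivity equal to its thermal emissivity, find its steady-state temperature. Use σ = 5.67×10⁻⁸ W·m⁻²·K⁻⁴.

T ≈ 353 K

Absorbed flux αS = emitted flux εσT⁴ (one radiating face); with α = ε, T = (S/σ)^(1/4).
T = (883 / 5.67×10⁻⁸)^(1/4) = (1.56×10^10)^(1/4).
T = 353 K.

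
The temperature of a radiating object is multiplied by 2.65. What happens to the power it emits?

factor ≈ 49.3

P ∝ T⁴, so the power scales as (2.65)⁴ = 49.3.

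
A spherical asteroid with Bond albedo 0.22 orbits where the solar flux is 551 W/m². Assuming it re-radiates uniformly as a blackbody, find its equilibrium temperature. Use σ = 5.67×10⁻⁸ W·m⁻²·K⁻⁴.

T ≈ 209 K

Power absorbed = (1−a)S·πR²; power emitted = 4πR²σT⁴. Equating and cancelling πR²:
T = ((1−a)S / 4σ)^(1/4) = (430 / (4 × 5.67×10⁻⁸))^(1/4) = (1.89×10^9)^(1/4).
T = 209 K.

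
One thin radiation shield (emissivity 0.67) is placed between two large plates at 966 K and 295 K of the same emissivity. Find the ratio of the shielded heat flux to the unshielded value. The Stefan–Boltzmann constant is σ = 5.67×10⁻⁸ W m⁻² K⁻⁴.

With N identical shields there are N+1 = 2 gaps in series, each with the same radiative resistance, so the flux falls to 1/(N+1) of its unshielded value.

ratio ≈ 0.500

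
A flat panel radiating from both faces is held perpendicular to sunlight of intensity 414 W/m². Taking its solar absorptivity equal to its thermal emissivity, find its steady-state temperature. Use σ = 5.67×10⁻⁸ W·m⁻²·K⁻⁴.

Absorbed flux αS = emitted flux 2εσT⁴ per unit area; with α = ε this gives T = (S/2σ)^(1/4).
T = (414 / (2 × 5.67×10⁻⁸))^(1/4) = (3.65×10^9)^(1/4).
T = 246 K.

T ≈ 246 K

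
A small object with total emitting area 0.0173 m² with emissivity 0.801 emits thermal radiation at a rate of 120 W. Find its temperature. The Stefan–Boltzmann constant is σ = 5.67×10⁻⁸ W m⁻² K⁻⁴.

From P = εσAT⁴, T = (P / εσA)^(1/4) = (120 / (0.801 × 5.67×10⁻⁸ × 0.0173))^(1/4).
T = (1.53×10^11)^(1/4) = 625 K.

T ≈ 625 K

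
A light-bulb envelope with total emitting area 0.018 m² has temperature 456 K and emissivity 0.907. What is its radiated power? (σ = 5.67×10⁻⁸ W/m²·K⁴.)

P ≈ 40.0 W

P = εσAT⁴ = 0.907 × 5.67×10⁻⁸ × 0.0180 × (456)⁴ = 0.907 × 5.67×10⁻⁸ × 0.0180 × 4.32×10^10.
P = 40.0 W.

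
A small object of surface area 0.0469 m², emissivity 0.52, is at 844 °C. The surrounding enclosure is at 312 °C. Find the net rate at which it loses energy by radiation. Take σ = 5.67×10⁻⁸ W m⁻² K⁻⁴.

Convert: 844 °C = 1117 K; 312 °C = 585 K.
Q = εσA(T⁴ − T_s⁴). T⁴ − T_s⁴ = (1117)⁴ − (585)⁴ = 1.56×10^12 − 1.17×10^11 = 1.44×10^12 K⁴.
Q = 0.52 × 5.67×10⁻⁸ × 0.0469 × 1.44×10^12 = 1990 W.

Q ≈ 1990 W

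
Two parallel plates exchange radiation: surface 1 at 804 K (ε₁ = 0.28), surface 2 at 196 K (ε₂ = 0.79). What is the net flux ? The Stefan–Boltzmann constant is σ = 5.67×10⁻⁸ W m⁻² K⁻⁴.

For two large parallel gray plates, q = σ(T₁⁴ − T₂⁴) / (1/ε₁ + 1/ε₂ − 1).
1/ε₁ + 1/ε₂ − 1 = 1/0.28 + 1/0.79 − 1 = 3.837.
T₁⁴ − T₂⁴ = 4.18×10^11 − 1.48×10^9 = 4.16×10^11 K⁴.
q = 5.67×10⁻⁸ × 4.16×10^11 / 3.837 = 6150 W/m².

q ≈ 6150 W/m²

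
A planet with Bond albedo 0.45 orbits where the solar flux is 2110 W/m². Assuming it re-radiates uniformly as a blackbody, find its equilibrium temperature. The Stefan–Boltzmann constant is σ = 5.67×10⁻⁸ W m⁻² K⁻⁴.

Power absorbed = (1−a)S·πR²; power emitted = 4πR²σT⁴. Equating and cancelling πR²:
T = ((1−a)S / 4σ)^(1/4) = (1160 / (4 × 5.67×10⁻⁸))^(1/4) = (5.12×10^9)^(1/4).
T = 267 K.

T ≈ 267 K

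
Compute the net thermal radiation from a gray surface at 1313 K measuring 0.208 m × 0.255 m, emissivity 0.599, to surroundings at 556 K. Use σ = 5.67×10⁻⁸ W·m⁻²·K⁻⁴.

A = 0.208 × 0.255 = 0.0530 m².
Q = εσA(T⁴ − T_s⁴). T⁴ − T_s⁴ = (1313)⁴ − (556)⁴ = 2.97×10^12 − 9.56×10^10 = 2.88×10^12 K⁴.
Q = 0.599 × 5.67×10⁻⁸ × 0.0530 × 2.88×10^12 = 5180 W.

Q ≈ 5180 W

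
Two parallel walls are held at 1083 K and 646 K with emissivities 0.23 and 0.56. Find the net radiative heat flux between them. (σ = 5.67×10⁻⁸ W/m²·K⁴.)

q ≈ 13300 W/m²

For two large parallel gray plates, q = σ(T₁⁴ − T₂⁴) / (1/ε₁ + 1/ε₂ − 1).
1/ε₁ + 1/ε₂ − 1 = 1/0.23 + 1/0.56 − 1 = 5.134.
T₁⁴ − T₂⁴ = 1.38×10^12 − 1.74×10^11 = 1.20×10^12 K⁴.
q = 5.67×10⁻⁸ × 1.20×10^12 / 5.134 = 13300 W/m².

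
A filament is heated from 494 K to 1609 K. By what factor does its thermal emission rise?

P ∝ T⁴, so the ratio is (1609/494)⁴ = (3.257)⁴ = 113.

ratio ≈ 113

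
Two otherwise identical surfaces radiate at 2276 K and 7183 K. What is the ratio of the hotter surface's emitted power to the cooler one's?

P ∝ T⁴, so the ratio is (7183/2276)⁴ = (3.156)⁴ = 99.2.

ratio ≈ 99.2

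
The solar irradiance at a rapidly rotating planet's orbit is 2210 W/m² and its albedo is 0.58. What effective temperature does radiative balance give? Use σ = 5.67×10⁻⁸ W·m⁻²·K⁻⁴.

T ≈ 253 K

Power absorbed = (1−a)S·πR²; power emitted = 4πR²σT⁴. Equating and cancelling πR²:
T = ((1−a)S / 4σ)^(1/4) = (928 / (4 × 5.67×10⁻⁸))^(1/4) = (4.09×10^9)^(1/4).
T = 253 K.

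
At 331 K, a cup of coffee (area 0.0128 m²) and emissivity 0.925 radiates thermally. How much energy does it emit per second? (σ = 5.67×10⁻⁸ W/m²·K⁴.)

P = εσAT⁴ = 0.925 × 5.67×10⁻⁸ × 0.0128 × (331)⁴ = 0.925 × 5.67×10⁻⁸ × 0.0128 × 1.20×10^10.
P = 8.06 W.

P ≈ 8.06 W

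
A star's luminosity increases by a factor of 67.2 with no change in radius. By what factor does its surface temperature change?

factor ≈ 2.86

P ∝ T⁴ ⇒ T ∝ P^(1/4), so T scales by (67.2)^(1/4) = 2.86.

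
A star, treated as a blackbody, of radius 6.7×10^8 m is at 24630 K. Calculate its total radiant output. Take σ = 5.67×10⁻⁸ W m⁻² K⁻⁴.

A = 4πr² = 4π × (6.7×10^8)² = 5.64×10^18 m².
P = σAT⁴ = 5.67×10⁻⁸ × 5.64×10^18 × (24630)⁴ = 5.67×10⁻⁸ × 5.64×10^18 × 3.68×10^17.
P = 1.18×10^29 W.

P ≈ 1.18×10^29 W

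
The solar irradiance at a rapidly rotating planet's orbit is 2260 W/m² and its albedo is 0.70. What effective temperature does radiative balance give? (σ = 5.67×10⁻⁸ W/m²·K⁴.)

Power absorbed = (1−a)S·πR²; power emitted = 4πR²σT⁴. Equating and cancelling πR²:
T = ((1−a)S / 4σ)^(1/4) = (678 / (4 × 5.67×10⁻⁸))^(1/4) = (2.99×10^9)^(1/4).
T = 234 K.

T ≈ 234 K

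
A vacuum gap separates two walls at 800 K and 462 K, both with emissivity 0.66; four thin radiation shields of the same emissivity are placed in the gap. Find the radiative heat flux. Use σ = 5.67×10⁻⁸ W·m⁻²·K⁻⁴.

Each of the 5 gaps contributes resistance (2/ε − 1) = 2/0.66 − 1 = 2.030; total = 10.15.
q = σ(T₁⁴ − T₂⁴) / 10.15 = 5.67×10⁻⁸ × 3.64×10^11 / 10.15 = 2030 W/m².

q ≈ 2030 W/m²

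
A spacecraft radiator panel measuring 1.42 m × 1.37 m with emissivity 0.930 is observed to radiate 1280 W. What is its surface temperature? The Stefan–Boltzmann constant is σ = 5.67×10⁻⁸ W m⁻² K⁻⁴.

A = 1.42 × 1.37 = 1.95 m².
From P = εσAT⁴, T = (P / εσA)^(1/4) = (1280 / (0.930 × 5.67×10⁻⁸ × 1.95))^(1/4).
T = (1.25×10^10)^(1/4) = 334 K.

T ≈ 334 K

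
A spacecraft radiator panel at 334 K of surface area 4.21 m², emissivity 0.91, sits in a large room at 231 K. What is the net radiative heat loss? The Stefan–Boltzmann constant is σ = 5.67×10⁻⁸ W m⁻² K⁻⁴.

Q ≈ 2080 W

Q = εσA(T⁴ − T_s⁴). T⁴ − T_s⁴ = (334)⁴ − (231)⁴ = 1.24×10^10 − 2.85×10^9 = 9.60×10^9 K⁴.
Q = 0.91 × 5.67×10⁻⁸ × 4.21 × 9.60×10^9 = 2080 W.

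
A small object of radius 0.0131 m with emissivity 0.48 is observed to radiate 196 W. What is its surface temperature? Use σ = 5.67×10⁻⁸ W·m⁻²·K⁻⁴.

T ≈ 1350 K

A = 4πr² = 4π × (0.0131)² = 2.16×10^-3 m².
From P = εσAT⁴, T = (P / εσA)^(1/4) = (196 / (0.48 × 5.67×10⁻⁸ × 2.16×10^-3))^(1/4).
T = (3.34×10^12)^(1/4) = 1350 K.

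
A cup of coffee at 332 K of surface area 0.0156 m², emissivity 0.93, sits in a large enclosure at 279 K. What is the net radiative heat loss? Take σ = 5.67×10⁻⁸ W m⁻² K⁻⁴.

Q = εσA(T⁴ − T_s⁴). T⁴ − T_s⁴ = (332)⁴ − (279)⁴ = 1.21×10^10 − 6.06×10^9 = 6.09×10^9 K⁴.
Q = 0.93 × 5.67×10⁻⁸ × 0.0156 × 6.09×10^9 = 5.01 W.

Q ≈ 5.01 W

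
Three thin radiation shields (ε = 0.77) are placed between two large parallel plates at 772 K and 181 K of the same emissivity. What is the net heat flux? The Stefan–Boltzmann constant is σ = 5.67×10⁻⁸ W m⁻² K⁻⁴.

q ≈ 3140 W/m²

Each of the 4 gaps contributes resistance (2/ε − 1) = 2/0.77 − 1 = 1.597; total = 6.390.
q = σ(T₁⁴ − T₂⁴) / 6.390 = 5.67×10⁻⁸ × 3.54×10^11 / 6.390 = 3140 W/m².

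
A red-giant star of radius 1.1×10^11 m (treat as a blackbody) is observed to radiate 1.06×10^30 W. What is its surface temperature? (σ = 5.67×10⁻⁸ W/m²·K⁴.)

A = 4πr² = 4π × (1.1×10^11)² = 1.52×10^23 m².
From P = σAT⁴, T = (P / σA)^(1/4) = (1.06×10^30 / (5.67×10⁻⁸ × 1.52×10^23))^(1/4).
T = (1.23×10^14)^(1/4) = 3330 K.

T ≈ 3330 K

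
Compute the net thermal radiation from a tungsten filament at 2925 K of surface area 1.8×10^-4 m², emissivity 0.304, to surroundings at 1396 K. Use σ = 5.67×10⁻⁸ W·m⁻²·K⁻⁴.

Q = εσA(T⁴ − T_s⁴). T⁴ − T_s⁴ = (2925)⁴ − (1396)⁴ = 7.32×10^13 − 3.80×10^12 = 6.94×10^13 K⁴.
Q = 0.304 × 5.67×10⁻⁸ × 1.80×10^-4 × 6.94×10^13 = 215 W.

Q ≈ 215 W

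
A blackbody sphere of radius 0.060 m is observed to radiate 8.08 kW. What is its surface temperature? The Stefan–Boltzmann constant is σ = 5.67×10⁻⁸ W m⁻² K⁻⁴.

A = 4πr² = 4π × (0.060)² = 0.0452 m².
From P = σAT⁴, T = (P / σA)^(1/4) = (8080 / (5.67×10⁻⁸ × 0.0452))^(1/4).
T = (3.15×10^12)^(1/4) = 1330 K.

T ≈ 1330 K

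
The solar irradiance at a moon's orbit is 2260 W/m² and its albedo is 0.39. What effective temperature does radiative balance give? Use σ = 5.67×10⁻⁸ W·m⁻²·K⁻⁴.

Power absorbed = (1−a)S·πR²; power emitted = 4πR²σT⁴. Equating and cancelling πR²:
T = ((1−a)S / 4σ)^(1/4) = (1380 / (4 × 5.67×10⁻⁸))^(1/4) = (6.08×10^9)^(1/4).
T = 279 K.

T ≈ 279 K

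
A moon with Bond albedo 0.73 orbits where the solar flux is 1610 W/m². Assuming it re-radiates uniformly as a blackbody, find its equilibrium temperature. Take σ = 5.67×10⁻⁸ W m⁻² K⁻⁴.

T ≈ 209 K

Power absorbed = (1−a)S·πR²; power emitted = 4πR²σT⁴. Equating and cancelling πR²:
T = ((1−a)S / 4σ)^(1/4) = (435 / (4 × 5.67×10⁻⁸))^(1/4) = (1.92×10^9)^(1/4).
T = 209 K.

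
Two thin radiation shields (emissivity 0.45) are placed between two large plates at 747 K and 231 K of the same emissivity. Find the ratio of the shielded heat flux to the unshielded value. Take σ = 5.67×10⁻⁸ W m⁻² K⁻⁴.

ratio ≈ 0.333

With N identical shields there are N+1 = 3 gaps in series, each with the same radiative resistance, so the flux falls to 1/(N+1) of its unshielded value.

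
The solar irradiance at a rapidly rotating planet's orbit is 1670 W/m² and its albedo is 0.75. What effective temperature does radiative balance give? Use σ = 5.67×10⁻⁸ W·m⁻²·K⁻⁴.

Power absorbed = (1−a)S·πR²; power emitted = 4πR²σT⁴. Equating and cancelling πR²:
T = ((1−a)S / 4σ)^(1/4) = (418 / (4 × 5.67×10⁻⁸))^(1/4) = (1.84×10^9)^(1/4).
T = 207 K.

T ≈ 207 K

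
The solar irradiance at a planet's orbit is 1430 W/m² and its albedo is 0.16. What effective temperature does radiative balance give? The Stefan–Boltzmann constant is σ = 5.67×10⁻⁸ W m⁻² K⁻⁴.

Power absorbed = (1−a)S·πR²; power emitted = 4πR²σT⁴. Equating and cancelling πR²:
T = ((1−a)S / 4σ)^(1/4) = (1200 / (4 × 5.67×10⁻⁸))^(1/4) = (5.30×10^9)^(1/4).
T = 270 K.

T ≈ 270 K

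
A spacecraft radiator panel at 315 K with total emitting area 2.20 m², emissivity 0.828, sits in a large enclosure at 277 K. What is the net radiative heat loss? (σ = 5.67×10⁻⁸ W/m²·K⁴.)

Q ≈ 409 W

Q = εσA(T⁴ − T_s⁴). T⁴ − T_s⁴ = (315)⁴ − (277)⁴ = 9.85×10^9 − 5.89×10^9 = 3.96×10^9 K⁴.
Q = 0.828 × 5.67×10⁻⁸ × 2.20 × 3.96×10^9 = 409 W.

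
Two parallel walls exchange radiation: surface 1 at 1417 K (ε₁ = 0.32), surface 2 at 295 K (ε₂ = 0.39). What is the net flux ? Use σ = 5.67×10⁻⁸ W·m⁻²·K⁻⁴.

q ≈ 48700 W/m²

For two large parallel gray plates, q = σ(T₁⁴ − T₂⁴) / (1/ε₁ + 1/ε₂ − 1).
1/ε₁ + 1/ε₂ − 1 = 1/0.32 + 1/0.39 − 1 = 4.689.
T₁⁴ − T₂⁴ = 4.03×10^12 − 7.57×10^9 = 4.02×10^12 K⁴.
q = 5.67×10⁻⁸ × 4.02×10^12 / 4.689 = 48700 W/m².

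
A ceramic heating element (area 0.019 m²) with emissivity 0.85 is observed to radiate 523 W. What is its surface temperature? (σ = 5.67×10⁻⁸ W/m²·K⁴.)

From P = εσAT⁴, T = (P / εσA)^(1/4) = (523 / (0.85 × 5.67×10⁻⁸ × 0.0190))^(1/4).
T = (5.71×10^11)^(1/4) = 869 K.

T ≈ 869 K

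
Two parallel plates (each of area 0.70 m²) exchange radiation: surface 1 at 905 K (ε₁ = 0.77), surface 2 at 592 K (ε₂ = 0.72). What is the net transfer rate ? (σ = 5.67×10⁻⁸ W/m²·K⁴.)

For two large parallel gray plates, q = σ(T₁⁴ − T₂⁴) / (1/ε₁ + 1/ε₂ − 1).
1/ε₁ + 1/ε₂ − 1 = 1/0.77 + 1/0.72 − 1 = 1.688.
T₁⁴ − T₂⁴ = 6.71×10^11 − 1.23×10^11 = 5.48×10^11 K⁴.
q = 5.67×10⁻⁸ × 5.48×10^11 / 1.688 = 18400 W/m².
Q = q·A = 18400 × 0.70 = 12900 W.

Q ≈ 12900 W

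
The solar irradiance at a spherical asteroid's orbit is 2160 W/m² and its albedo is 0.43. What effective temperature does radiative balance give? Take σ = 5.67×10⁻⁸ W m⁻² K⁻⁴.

T ≈ 271 K

Power absorbed = (1−a)S·πR²; power emitted = 4πR²σT⁴. Equating and cancelling πR²:
T = ((1−a)S / 4σ)^(1/4) = (1230 / (4 × 5.67×10⁻⁸))^(1/4) = (5.43×10^9)^(1/4).
T = 271 K.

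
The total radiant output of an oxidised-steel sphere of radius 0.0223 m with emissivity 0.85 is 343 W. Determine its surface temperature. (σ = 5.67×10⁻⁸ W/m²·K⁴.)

A = 4πr² = 4π × (0.0223)² = 6.25×10^-3 m².
From P = εσAT⁴, T = (P / εσA)^(1/4) = (343 / (0.85 × 5.67×10⁻⁸ × 6.25×10^-3))^(1/4).
T = (1.14×10^12)^(1/4) = 1030 K.

T ≈ 1030 K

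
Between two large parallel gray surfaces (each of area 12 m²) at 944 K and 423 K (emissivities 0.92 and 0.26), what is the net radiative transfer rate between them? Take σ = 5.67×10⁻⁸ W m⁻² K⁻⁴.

For two large parallel gray plates, q = σ(T₁⁴ − T₂⁴) / (1/ε₁ + 1/ε₂ − 1).
1/ε₁ + 1/ε₂ − 1 = 1/0.92 + 1/0.26 − 1 = 3.933.
T₁⁴ − T₂⁴ = 7.94×10^11 − 3.20×10^10 = 7.62×10^11 K⁴.
q = 5.67×10⁻⁸ × 7.62×10^11 / 3.933 = 11000 W/m².
Q = q·A = 11000 × 12 = 1.32×10^5 W.

Q ≈ 1.32×10^5 W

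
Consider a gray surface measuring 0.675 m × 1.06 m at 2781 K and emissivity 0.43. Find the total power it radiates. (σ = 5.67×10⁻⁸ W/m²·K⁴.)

P ≈ 1.04×10^6 W

A = 0.675 × 1.06 = 0.716 m².
P = εσAT⁴ = 0.43 × 5.67×10⁻⁸ × 0.716 × (2781)⁴ = 0.43 × 5.67×10⁻⁸ × 0.716 × 5.98×10^13.
P = 1.04×10^6 W.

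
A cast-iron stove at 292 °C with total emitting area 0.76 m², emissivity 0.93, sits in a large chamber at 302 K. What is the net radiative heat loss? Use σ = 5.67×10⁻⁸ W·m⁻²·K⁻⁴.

Q ≈ 3750 W

Convert: 292 °C = 565 K.
Q = εσA(T⁴ − T_s⁴). T⁴ − T_s⁴ = (565)⁴ − (302)⁴ = 1.02×10^11 − 8.32×10^9 = 9.36×10^10 K⁴.
Q = 0.93 × 5.67×10⁻⁸ × 0.760 × 9.36×10^10 = 3750 W.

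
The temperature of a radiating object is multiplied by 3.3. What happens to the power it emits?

factor ≈ 119

P ∝ T⁴, so the power scales as (3.3)⁴ = 119.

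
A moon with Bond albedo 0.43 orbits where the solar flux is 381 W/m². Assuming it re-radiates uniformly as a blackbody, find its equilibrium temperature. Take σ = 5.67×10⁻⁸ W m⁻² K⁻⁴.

T ≈ 176 K

Power absorbed = (1−a)S·πR²; power emitted = 4πR²σT⁴. Equating and cancelling πR²:
T = ((1−a)S / 4σ)^(1/4) = (217 / (4 × 5.67×10⁻⁸))^(1/4) = (9.58×10^8)^(1/4).
T = 176 K.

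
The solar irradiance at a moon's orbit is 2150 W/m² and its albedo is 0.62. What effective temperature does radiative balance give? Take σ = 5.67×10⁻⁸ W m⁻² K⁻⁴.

T ≈ 245 K

Power absorbed = (1−a)S·πR²; power emitted = 4πR²σT⁴. Equating and cancelling πR²:
T = ((1−a)S / 4σ)^(1/4) = (817 / (4 × 5.67×10⁻⁸))^(1/4) = (3.60×10^9)^(1/4).
T = 245 K.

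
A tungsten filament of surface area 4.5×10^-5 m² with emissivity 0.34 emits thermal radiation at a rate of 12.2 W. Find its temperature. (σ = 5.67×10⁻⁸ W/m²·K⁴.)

From P = εσAT⁴, T = (P / εσA)^(1/4) = (12.2 / (0.34 × 5.67×10⁻⁸ × 4.50×10^-5))^(1/4).
T = (1.41×10^13)^(1/4) = 1940 K.

T ≈ 1940 K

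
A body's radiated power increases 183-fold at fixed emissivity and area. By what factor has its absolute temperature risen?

factor ≈ 3.68

P ∝ T⁴ ⇒ T ∝ P^(1/4), so T scales by (183)^(1/4) = 3.68.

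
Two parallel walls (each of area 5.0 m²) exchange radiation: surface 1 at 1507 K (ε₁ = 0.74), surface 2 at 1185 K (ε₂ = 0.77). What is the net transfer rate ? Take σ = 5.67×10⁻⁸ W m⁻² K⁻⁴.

For two large parallel gray plates, q = σ(T₁⁴ − T₂⁴) / (1/ε₁ + 1/ε₂ − 1).
1/ε₁ + 1/ε₂ − 1 = 1/0.74 + 1/0.77 − 1 = 1.650.
T₁⁴ − T₂⁴ = 5.16×10^12 − 1.97×10^12 = 3.19×10^12 K⁴.
q = 5.67×10⁻⁸ × 3.19×10^12 / 1.650 = 1.09×10^5 W/m².
Q = q·A = 1.09×10^5 × 5.0 = 5.47×10^5 W.

Q ≈ 5.47×10^5 W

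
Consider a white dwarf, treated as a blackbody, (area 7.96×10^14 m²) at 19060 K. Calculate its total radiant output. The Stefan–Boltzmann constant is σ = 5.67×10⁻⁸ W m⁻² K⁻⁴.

P ≈ 5.96×10^24 W

P = σAT⁴ = 5.67×10⁻⁸ × 7.96×10^14 × (19060)⁴ = 5.67×10⁻⁸ × 7.96×10^14 × 1.32×10^17.
P = 5.96×10^24 W.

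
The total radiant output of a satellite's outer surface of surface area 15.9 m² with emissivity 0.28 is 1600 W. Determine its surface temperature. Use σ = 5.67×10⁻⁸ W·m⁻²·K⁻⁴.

T ≈ 282 K

From P = εσAT⁴, T = (P / εσA)^(1/4) = (1600 / (0.28 × 5.67×10⁻⁸ × 15.9))^(1/4).
T = (6.34×10^9)^(1/4) = 282 K.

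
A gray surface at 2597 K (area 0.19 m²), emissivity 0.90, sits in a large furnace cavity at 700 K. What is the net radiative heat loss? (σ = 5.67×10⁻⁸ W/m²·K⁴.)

Q = εσA(T⁴ − T_s⁴). T⁴ − T_s⁴ = (2597)⁴ − (700)⁴ = 4.55×10^13 − 2.40×10^11 = 4.52×10^13 K⁴.
Q = 0.90 × 5.67×10⁻⁸ × 0.190 × 4.52×10^13 = 4.39×10^5 W.

Q ≈ 4.39×10^5 W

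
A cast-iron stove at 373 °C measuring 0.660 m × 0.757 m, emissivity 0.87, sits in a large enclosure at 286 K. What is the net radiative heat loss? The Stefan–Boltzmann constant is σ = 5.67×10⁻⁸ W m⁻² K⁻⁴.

Q ≈ 4130 W

A = 0.660 × 0.757 = 0.500 m².
Convert: 373 °C = 646 K.
Q = εσA(T⁴ − T_s⁴). T⁴ − T_s⁴ = (646)⁴ − (286)⁴ = 1.74×10^11 − 6.69×10^9 = 1.67×10^11 K⁴.
Q = 0.87 × 5.67×10⁻⁸ × 0.500 × 1.67×10^11 = 4130 W.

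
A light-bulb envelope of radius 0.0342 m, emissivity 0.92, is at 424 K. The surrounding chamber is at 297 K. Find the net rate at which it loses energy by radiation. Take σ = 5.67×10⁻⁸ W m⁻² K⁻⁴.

Q ≈ 18.8 W

A = 4πr² = 4π × (0.0342)² = 0.0147 m².
Q = εσA(T⁴ − T_s⁴). T⁴ − T_s⁴ = (424)⁴ − (297)⁴ = 3.23×10^10 − 7.78×10^9 = 2.45×10^10 K⁴.
Q = 0.92 × 5.67×10⁻⁸ × 0.0147 × 2.45×10^10 = 18.8 W.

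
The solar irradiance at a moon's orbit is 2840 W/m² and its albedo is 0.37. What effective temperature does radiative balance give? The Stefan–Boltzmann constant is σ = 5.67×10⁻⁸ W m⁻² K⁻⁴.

T ≈ 298 K

Power absorbed = (1−a)S·πR²; power emitted = 4πR²σT⁴. Equating and cancelling πR²:
T = ((1−a)S / 4σ)^(1/4) = (1790 / (4 × 5.67×10⁻⁸))^(1/4) = (7.89×10^9)^(1/4).
T = 298 K.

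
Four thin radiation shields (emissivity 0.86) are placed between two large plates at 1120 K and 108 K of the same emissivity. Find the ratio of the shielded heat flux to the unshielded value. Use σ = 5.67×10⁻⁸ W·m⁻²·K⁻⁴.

With N identical shields there are N+1 = 5 gaps in series, each with the same radiative resistance, so the flux falls to 1/(N+1) of its unshielded value.

ratio ≈ 0.200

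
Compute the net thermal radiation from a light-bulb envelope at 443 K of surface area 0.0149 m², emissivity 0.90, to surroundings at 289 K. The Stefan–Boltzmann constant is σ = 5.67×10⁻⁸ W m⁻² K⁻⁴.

Q = εσA(T⁴ − T_s⁴). T⁴ − T_s⁴ = (443)⁴ − (289)⁴ = 3.85×10^10 − 6.98×10^9 = 3.15×10^10 K⁴.
Q = 0.90 × 5.67×10⁻⁸ × 0.0149 × 3.15×10^10 = 24.0 W.

Q ≈ 24.0 W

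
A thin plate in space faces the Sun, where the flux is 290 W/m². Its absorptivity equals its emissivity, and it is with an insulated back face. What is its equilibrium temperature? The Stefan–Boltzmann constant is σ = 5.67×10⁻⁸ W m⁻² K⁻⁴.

T ≈ 267 K

Absorbed flux αS = emitted flux εσT⁴ (one radiating face); with α = ε, T = (S/σ)^(1/4).
T = (290 / 5.67×10⁻⁸)^(1/4) = (5.11×10^9)^(1/4).
T = 267 K.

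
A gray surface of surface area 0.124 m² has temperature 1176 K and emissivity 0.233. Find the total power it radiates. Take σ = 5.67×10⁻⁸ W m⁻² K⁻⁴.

P = εσAT⁴ = 0.233 × 5.67×10⁻⁸ × 0.124 × (1176)⁴ = 0.233 × 5.67×10⁻⁸ × 0.124 × 1.91×10^12.
P = 3130 W.

P ≈ 3130 W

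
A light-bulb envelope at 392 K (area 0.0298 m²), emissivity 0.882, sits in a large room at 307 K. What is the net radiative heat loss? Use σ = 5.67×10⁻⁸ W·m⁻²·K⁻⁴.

Q ≈ 22.0 W

Q = εσA(T⁴ − T_s⁴). T⁴ − T_s⁴ = (392)⁴ − (307)⁴ = 2.36×10^10 − 8.88×10^9 = 1.47×10^10 K⁴.
Q = 0.882 × 5.67×10⁻⁸ × 0.0298 × 1.47×10^10 = 22.0 W.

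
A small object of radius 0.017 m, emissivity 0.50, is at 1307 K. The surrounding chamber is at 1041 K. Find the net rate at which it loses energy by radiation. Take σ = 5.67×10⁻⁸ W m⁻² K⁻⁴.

Q ≈ 180 W

A = 4πr² = 4π × (0.017)² = 3.63×10^-3 m².
Q = εσA(T⁴ − T_s⁴). T⁴ − T_s⁴ = (1307)⁴ − (1041)⁴ = 2.92×10^12 − 1.17×10^12 = 1.74×10^12 K⁴.
Q = 0.50 × 5.67×10⁻⁸ × 3.63×10^-3 × 1.74×10^12 = 180 W.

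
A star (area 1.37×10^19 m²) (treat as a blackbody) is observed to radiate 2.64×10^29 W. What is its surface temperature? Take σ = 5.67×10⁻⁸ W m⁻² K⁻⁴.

T ≈ 24100 K

From P = σAT⁴, T = (P / σA)^(1/4) = (2.64×10^29 / (5.67×10⁻⁸ × 1.37×10^19))^(1/4).
T = (3.40×10^17)^(1/4) = 24100 K.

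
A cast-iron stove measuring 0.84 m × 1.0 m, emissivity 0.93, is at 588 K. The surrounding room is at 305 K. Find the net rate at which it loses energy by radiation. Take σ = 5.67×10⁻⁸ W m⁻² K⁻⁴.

Q ≈ 4910 W

A = 0.84 × 1.0 = 0.840 m².
Q = εσA(T⁴ − T_s⁴). T⁴ − T_s⁴ = (588)⁴ − (305)⁴ = 1.20×10^11 − 8.65×10^9 = 1.11×10^11 K⁴.
Q = 0.93 × 5.67×10⁻⁸ × 0.840 × 1.11×10^11 = 4910 W.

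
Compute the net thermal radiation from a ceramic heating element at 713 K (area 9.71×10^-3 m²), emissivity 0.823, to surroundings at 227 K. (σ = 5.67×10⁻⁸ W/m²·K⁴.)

Q ≈ 116 W

Q = εσA(T⁴ − T_s⁴). T⁴ − T_s⁴ = (713)⁴ − (227)⁴ = 2.58×10^11 − 2.66×10^9 = 2.56×10^11 K⁴.
Q = 0.823 × 5.67×10⁻⁸ × 9.71×10^-3 × 2.56×10^11 = 116 W.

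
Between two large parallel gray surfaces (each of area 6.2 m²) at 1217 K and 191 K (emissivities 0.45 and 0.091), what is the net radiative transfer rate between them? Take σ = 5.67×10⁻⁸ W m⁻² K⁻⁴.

For two large parallel gray plates, q = σ(T₁⁴ − T₂⁴) / (1/ε₁ + 1/ε₂ − 1).
1/ε₁ + 1/ε₂ − 1 = 1/0.45 + 1/0.091 − 1 = 12.21.
T₁⁴ − T₂⁴ = 2.19×10^12 − 1.33×10^9 = 2.19×10^12 K⁴.
q = 5.67×10⁻⁸ × 2.19×10^12 / 12.21 = 10200 W/m².
Q = q·A = 10200 × 6.2 = 63100 W.

Q ≈ 63100 W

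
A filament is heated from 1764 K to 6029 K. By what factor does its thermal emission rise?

ratio ≈ 136

P ∝ T⁴, so the ratio is (6029/1764)⁴ = (3.418)⁴ = 136.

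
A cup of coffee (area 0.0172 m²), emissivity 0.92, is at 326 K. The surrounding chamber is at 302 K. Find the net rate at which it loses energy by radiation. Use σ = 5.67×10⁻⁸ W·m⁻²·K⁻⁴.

Q = εσA(T⁴ − T_s⁴). T⁴ − T_s⁴ = (326)⁴ − (302)⁴ = 1.13×10^10 − 8.32×10^9 = 2.98×10^9 K⁴.
Q = 0.92 × 5.67×10⁻⁸ × 0.0172 × 2.98×10^9 = 2.67 W.

Q ≈ 2.67 W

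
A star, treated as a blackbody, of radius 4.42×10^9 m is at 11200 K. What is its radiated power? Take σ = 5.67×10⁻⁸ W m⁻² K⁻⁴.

P ≈ 2.19×10^29 W

A = 4πr² = 4π × (4.42×10^9)² = 2.46×10^20 m².
P = σAT⁴ = 5.67×10⁻⁸ × 2.46×10^20 × (11200)⁴ = 5.67×10⁻⁸ × 2.46×10^20 × 1.57×10^16.
P = 2.19×10^29 W.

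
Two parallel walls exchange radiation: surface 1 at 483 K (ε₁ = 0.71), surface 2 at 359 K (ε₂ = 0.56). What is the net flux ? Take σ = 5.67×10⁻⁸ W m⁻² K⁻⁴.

For two large parallel gray plates, q = σ(T₁⁴ − T₂⁴) / (1/ε₁ + 1/ε₂ − 1).
1/ε₁ + 1/ε₂ − 1 = 1/0.71 + 1/0.56 − 1 = 2.194.
T₁⁴ − T₂⁴ = 5.44×10^10 − 1.66×10^10 = 3.78×10^10 K⁴.
q = 5.67×10⁻⁸ × 3.78×10^10 / 2.194 = 977 W/m².

q ≈ 977 W/m²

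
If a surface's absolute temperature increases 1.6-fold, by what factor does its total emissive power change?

P ∝ T⁴, so the power scales as (1.6)⁴ = 6.55.

factor ≈ 6.55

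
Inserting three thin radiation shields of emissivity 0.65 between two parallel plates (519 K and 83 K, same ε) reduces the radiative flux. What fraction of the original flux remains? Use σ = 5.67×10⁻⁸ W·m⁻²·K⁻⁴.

ratio ≈ 0.250

With N identical shields there are N+1 = 4 gaps in series, each with the same radiative resistance, so the flux falls to 1/(N+1) of its unshielded value.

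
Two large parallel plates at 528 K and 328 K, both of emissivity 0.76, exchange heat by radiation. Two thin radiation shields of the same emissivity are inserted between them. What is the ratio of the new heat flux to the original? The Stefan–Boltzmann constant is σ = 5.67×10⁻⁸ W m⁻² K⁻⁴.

With N identical shields there are N+1 = 3 gaps in series, each with the same radiative resistance, so the flux falls to 1/(N+1) of its unshielded value.

ratio ≈ 0.333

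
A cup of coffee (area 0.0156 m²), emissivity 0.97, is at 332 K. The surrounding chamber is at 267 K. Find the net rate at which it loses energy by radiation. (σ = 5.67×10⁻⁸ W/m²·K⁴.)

Q = εσA(T⁴ − T_s⁴). T⁴ − T_s⁴ = (332)⁴ − (267)⁴ = 1.21×10^10 − 5.08×10^9 = 7.07×10^9 K⁴.
Q = 0.97 × 5.67×10⁻⁸ × 0.0156 × 7.07×10^9 = 6.06 W.

Q ≈ 6.06 W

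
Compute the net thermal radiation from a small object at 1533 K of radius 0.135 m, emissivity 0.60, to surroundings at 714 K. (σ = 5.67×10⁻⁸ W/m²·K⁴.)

A = 4πr² = 4π × (0.135)² = 0.229 m².
Q = εσA(T⁴ − T_s⁴). T⁴ − T_s⁴ = (1533)⁴ − (714)⁴ = 5.52×10^12 − 2.60×10^11 = 5.26×10^12 K⁴.
Q = 0.60 × 5.67×10⁻⁸ × 0.229 × 5.26×10^12 = 41000 W.

Q ≈ 41000 W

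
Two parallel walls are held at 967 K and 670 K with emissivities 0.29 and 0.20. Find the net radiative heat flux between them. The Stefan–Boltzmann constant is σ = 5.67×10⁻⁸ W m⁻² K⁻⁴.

For two large parallel gray plates, q = σ(T₁⁴ − T₂⁴) / (1/ε₁ + 1/ε₂ − 1).
1/ε₁ + 1/ε₂ − 1 = 1/0.29 + 1/0.20 − 1 = 7.448.
T₁⁴ − T₂⁴ = 8.74×10^11 − 2.02×10^11 = 6.73×10^11 K⁴.
q = 5.67×10⁻⁸ × 6.73×10^11 / 7.448 = 5120 W/m².

q ≈ 5120 W/m²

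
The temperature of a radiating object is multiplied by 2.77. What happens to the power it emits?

factor ≈ 58.9

P ∝ T⁴, so the power scales as (2.77)⁴ = 58.9.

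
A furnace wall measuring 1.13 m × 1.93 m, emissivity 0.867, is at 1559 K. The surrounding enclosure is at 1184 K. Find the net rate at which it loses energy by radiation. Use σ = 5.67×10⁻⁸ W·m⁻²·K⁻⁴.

A = 1.13 × 1.93 = 2.18 m².
Q = εσA(T⁴ − T_s⁴). T⁴ − T_s⁴ = (1559)⁴ − (1184)⁴ = 5.91×10^12 − 1.97×10^12 = 3.94×10^12 K⁴.
Q = 0.867 × 5.67×10⁻⁸ × 2.18 × 3.94×10^12 = 4.23×10^5 W.

Q ≈ 4.23×10^5 W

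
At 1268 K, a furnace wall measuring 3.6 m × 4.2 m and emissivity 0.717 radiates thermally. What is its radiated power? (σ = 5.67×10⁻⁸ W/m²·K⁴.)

A = 3.6 × 4.2 = 15.1 m².
P = εσAT⁴ = 0.717 × 5.67×10⁻⁸ × 15.1 × (1268)⁴ = 0.717 × 5.67×10⁻⁸ × 15.1 × 2.59×10^12.
P = 1.59×10^6 W.

P ≈ 1.59×10^6 W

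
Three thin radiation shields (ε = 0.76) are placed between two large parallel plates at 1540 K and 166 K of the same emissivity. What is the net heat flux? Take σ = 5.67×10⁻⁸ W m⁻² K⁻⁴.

Each of the 4 gaps contributes resistance (2/ε − 1) = 2/0.76 − 1 = 1.632; total = 6.526.
q = σ(T₁⁴ − T₂⁴) / 6.526 = 5.67×10⁻⁸ × 5.62×10^12 / 6.526 = 48900 W/m².

q ≈ 48900 W/m²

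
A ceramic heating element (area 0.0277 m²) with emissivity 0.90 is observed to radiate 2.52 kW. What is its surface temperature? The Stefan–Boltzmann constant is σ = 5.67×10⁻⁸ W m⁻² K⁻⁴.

From P = εσAT⁴, T = (P / εσA)^(1/4) = (2520 / (0.90 × 5.67×10⁻⁸ × 0.0277))^(1/4).
T = (1.78×10^12)^(1/4) = 1160 K.

T ≈ 1160 K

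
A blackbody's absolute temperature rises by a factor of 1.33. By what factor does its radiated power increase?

P ∝ T⁴, so the power scales as (1.33)⁴ = 3.13.

factor ≈ 3.13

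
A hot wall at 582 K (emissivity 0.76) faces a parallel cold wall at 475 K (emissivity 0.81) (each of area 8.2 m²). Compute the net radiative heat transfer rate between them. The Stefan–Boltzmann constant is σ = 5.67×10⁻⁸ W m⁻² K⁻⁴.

For two large parallel gray plates, q = σ(T₁⁴ − T₂⁴) / (1/ε₁ + 1/ε₂ − 1).
1/ε₁ + 1/ε₂ − 1 = 1/0.76 + 1/0.81 − 1 = 1.550.
T₁⁴ − T₂⁴ = 1.15×10^11 − 5.09×10^10 = 6.38×10^10 K⁴.
q = 5.67×10⁻⁸ × 6.38×10^10 / 1.550 = 2330 W/m².
Q = q·A = 2330 × 8.2 = 19100 W.

Q ≈ 19100 W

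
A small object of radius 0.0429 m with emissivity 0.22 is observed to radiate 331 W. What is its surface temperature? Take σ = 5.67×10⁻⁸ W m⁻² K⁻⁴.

A = 4πr² = 4π × (0.0429)² = 0.0231 m².
From P = εσAT⁴, T = (P / εσA)^(1/4) = (331 / (0.22 × 5.67×10⁻⁸ × 0.0231))^(1/4).
T = (1.15×10^12)^(1/4) = 1030 K.

T ≈ 1030 K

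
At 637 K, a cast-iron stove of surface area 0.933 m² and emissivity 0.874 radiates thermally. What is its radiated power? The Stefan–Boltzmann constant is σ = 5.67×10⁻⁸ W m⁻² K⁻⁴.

Stefan–Boltzmann: P = εσAT⁴ = 0.874 × 5.67×10⁻⁸ × 0.933 × (637)⁴ = 0.874 × 5.67×10⁻⁸ × 0.933 × 1.65×10^11.
P = 7610 W.

P ≈ 7610 W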